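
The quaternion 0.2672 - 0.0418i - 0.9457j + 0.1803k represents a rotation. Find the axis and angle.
axis = (-0.0434, -0.9814, 0.1871), θ = 149°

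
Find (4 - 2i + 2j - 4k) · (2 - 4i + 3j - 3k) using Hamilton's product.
-18 - 14i + 26j - 18k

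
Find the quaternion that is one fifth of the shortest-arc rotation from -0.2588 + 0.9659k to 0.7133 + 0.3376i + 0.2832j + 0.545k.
-0.0447 + 0.0869i + 0.0729j + 0.9925k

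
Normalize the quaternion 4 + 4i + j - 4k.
0.5714 + 0.5714i + 0.1429j - 0.5714k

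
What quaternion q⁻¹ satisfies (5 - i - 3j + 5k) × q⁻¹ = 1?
0.0833 + 0.0167i + 0.05j - 0.0833k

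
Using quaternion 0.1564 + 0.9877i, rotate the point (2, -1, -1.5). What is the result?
(2, 1.415, 1.118)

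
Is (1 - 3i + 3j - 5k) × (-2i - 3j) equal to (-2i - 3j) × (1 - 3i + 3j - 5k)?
No: pq = 3 - 17i + 7j + 15k ≠ 3 + 13i - 13j - 15k = qp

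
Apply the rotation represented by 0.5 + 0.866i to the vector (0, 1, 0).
(0, -0.5, 0.866)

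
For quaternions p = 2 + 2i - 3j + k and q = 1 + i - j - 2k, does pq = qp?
No: pq = -1 + 11i - 2k ≠ -1 - 3i - 10j - 4k = qp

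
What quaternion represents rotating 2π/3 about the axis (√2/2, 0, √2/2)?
0.5 + 0.6124i + 0.6124k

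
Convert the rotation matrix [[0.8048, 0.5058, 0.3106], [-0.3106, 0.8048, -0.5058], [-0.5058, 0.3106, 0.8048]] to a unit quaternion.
0.9239 + 0.2209i + 0.2209j - 0.2209k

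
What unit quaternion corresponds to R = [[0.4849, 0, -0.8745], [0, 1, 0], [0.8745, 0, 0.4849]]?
0.8617 - 0.5075j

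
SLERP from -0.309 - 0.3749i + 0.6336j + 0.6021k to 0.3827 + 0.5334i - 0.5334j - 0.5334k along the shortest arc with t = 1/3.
-0.3353 - 0.43i + 0.6032j + 0.5821k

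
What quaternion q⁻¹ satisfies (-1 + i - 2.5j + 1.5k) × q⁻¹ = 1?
-0.0952 - 0.0952i + 0.2381j - 0.1429k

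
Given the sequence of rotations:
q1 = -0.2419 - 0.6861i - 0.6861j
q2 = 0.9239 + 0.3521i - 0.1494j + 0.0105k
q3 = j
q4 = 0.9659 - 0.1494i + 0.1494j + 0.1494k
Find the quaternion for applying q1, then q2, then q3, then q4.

q2 · q1 = -0.0844 - 0.7119i - 0.605j - 0.3466k
q3 · q2 · q1 = 0.605 - 0.3466i - 0.0844j + 0.7119k
q4 · q3 · q2 · q1 = 0.4388 - 0.3062i + 0.0634j + 0.8424k
0.4388 - 0.3062i + 0.0634j + 0.8424k


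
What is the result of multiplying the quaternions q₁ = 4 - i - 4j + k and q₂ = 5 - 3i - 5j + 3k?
-6 - 24i - 40j + 10k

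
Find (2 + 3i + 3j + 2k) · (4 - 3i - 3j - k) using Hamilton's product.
28 + 9i + 3j + 6k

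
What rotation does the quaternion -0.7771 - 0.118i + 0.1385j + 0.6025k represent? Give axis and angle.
axis = (-0.1875, 0.2201, 0.9573), θ = 282°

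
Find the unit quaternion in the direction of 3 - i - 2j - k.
0.7746 - 0.2582i - 0.5164j - 0.2582k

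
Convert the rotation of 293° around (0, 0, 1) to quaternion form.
-0.8339 + 0.5519k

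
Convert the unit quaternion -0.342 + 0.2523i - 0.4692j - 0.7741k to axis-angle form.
axis = (0.2685, -0.4993, -0.8238), θ = 220°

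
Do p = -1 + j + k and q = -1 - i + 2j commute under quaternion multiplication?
No: pq = -1 - i - 4j ≠ -1 + 3i - 2j - 2k = qp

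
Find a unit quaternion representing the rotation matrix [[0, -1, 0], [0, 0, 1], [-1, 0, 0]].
0.5 - 0.5i + 0.5j + 0.5k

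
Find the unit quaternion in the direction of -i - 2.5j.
-0.3714i - 0.9285j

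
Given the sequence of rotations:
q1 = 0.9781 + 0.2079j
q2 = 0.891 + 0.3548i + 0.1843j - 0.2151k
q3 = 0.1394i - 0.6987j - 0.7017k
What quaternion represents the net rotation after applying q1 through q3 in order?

q2 · q1 = 0.8332 + 0.3917i + 0.3655j - 0.1366k
q3 · q2 · q1 = 0.1049 + 0.4681i - 0.838j - 0.26k
0.1049 + 0.4681i - 0.838j - 0.26k


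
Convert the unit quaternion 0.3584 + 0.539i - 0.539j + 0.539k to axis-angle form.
axis = (√3/3, -√3/3, √3/3), θ = 138°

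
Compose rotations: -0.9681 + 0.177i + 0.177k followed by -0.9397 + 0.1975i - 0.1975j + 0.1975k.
0.8398 - 0.3925i + 0.1912j - 0.3226k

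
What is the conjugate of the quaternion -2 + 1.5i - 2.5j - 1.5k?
-2 - 1.5i + 2.5j + 1.5k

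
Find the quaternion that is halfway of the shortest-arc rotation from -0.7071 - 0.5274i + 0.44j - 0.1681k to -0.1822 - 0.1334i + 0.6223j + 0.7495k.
-0.5418 - 0.4026i + 0.6472j + 0.3542k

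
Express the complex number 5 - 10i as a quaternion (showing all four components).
5 - 10i + 0j + 0k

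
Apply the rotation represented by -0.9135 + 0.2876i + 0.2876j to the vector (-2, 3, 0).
(-1.173, 2.173, -2.627)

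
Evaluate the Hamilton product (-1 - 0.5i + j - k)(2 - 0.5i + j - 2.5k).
-5.75 - 2i + 0.25j + 0.5k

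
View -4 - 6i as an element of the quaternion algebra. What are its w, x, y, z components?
-4 - 6i + 0j + 0k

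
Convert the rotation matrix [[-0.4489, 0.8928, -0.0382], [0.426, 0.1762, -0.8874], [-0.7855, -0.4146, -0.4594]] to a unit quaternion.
0.2588 + 0.4567i + 0.7219j - 0.4509k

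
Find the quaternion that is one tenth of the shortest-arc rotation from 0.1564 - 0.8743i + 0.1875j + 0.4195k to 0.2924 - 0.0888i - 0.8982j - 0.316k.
0.1097 - 0.8314i + 0.3077j + 0.4495k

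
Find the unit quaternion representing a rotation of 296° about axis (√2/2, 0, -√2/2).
-0.848 + 0.3747i - 0.3747k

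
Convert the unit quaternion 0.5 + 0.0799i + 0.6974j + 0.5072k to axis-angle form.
axis = (0.0923, 0.8053, 0.5857), θ = 2π/3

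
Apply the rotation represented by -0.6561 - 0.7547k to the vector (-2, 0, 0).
(0.278, -1.981, 0)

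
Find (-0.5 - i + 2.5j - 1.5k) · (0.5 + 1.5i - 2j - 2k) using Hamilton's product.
3.25 - 9.25i - 2j - 1.5k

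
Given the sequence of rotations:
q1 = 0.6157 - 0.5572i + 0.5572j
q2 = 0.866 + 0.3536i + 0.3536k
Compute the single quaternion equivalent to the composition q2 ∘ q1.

q2 · q1 = 0.7302 - 0.4618i + 0.2855j + 0.4147k
0.7302 - 0.4618i + 0.2855j + 0.4147k


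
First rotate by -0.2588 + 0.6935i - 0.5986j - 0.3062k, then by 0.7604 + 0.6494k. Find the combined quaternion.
0.0021 + 0.9161i - 0.0048j - 0.4009k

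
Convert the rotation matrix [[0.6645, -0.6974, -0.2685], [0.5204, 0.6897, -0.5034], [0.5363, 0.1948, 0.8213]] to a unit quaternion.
0.891 + 0.1959i - 0.2258j + 0.3417k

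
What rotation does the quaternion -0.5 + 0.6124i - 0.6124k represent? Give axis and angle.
axis = (√2/2, 0, -√2/2), θ = 4π/3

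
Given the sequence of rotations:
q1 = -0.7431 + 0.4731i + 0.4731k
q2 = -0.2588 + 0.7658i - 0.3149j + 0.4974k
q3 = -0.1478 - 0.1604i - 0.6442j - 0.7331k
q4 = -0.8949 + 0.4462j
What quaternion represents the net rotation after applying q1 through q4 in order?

q2 · q1 = -0.4053 - 0.8405i + 0.107j - 0.3431k
q3 · q2 · q1 = -0.2575 + 0.4887i + 0.8064j - 0.2108k
q4 · q3 · q2 · q1 = -0.1294 - 0.5314i - 0.8365j - 0.0294k
-0.1294 - 0.5314i - 0.8365j - 0.0294k


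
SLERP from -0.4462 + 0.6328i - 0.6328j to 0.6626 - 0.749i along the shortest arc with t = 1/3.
-0.5487 + 0.7099i - 0.4415j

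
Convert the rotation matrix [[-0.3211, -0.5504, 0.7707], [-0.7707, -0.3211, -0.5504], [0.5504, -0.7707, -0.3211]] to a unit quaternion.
-0.0958 + 0.5747i - 0.5747j + 0.5747k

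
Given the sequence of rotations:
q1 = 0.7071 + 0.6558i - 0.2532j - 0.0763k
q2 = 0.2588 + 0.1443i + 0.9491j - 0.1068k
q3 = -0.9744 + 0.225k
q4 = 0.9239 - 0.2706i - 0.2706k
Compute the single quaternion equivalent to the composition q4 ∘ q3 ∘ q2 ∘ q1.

q2 · q1 = 0.3205 + 0.1723i + 0.5466j - 0.7542k
q3 · q2 · q1 = -0.1426 - 0.2909i - 0.4938j + 0.807k
q4 · q3 · q2 · q1 = 0.0079 - 0.3638i - 0.1591j + 0.9178k
0.0079 - 0.3638i - 0.1591j + 0.9178k


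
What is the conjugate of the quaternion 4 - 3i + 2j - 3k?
4 + 3i - 2j + 3k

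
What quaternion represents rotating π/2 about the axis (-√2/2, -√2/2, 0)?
0.7071 - 0.5i - 0.5j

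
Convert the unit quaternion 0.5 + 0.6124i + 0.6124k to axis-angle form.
axis = (√2/2, 0, √2/2), θ = 2π/3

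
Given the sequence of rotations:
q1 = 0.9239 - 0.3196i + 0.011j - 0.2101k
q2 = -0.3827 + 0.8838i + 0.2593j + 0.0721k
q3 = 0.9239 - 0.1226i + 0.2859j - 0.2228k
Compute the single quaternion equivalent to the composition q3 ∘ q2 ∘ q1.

q2 · q1 = -0.0588 + 0.8836i + 0.398j + 0.2396k
q3 · q2 · q1 = -0.0064 + 0.9807i + 0.1834j - 0.0669k
-0.0064 + 0.9807i + 0.1834j - 0.0669k


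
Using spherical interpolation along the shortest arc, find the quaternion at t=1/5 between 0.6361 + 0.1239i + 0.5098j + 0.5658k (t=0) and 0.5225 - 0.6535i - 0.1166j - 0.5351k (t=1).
0.4375 + 0.3039i + 0.5056j + 0.6787k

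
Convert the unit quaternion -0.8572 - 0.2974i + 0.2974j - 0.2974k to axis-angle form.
axis = (-√3/3, √3/3, -√3/3), θ = 298°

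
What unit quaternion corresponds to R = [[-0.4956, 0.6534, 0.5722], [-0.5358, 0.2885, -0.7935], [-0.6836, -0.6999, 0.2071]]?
0.5 + 0.0468i + 0.6279j - 0.5946k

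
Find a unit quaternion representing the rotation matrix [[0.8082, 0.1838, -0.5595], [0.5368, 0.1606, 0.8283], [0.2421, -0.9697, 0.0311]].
0.7071 - 0.6357i - 0.2834j + 0.1248k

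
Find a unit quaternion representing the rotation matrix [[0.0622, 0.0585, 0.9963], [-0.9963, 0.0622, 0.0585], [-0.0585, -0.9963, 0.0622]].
0.5447 - 0.4842i + 0.4842j - 0.4842k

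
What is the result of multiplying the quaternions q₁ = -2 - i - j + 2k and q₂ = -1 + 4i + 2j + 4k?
-15i + 9j - 8k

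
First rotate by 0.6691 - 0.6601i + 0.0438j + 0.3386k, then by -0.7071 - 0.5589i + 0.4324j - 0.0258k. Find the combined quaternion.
-0.8523 + 0.2403i + 0.4646j + 0.0043k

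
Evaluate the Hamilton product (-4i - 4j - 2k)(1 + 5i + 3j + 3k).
38 - 10i - 2j + 6k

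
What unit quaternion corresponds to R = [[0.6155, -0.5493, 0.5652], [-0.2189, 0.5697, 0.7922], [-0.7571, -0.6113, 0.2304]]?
0.7771 - 0.4515i + 0.4254j + 0.1063k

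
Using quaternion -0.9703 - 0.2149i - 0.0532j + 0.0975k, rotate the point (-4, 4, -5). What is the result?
(-3.36, 6.357, -2.303)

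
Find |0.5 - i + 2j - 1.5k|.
2.739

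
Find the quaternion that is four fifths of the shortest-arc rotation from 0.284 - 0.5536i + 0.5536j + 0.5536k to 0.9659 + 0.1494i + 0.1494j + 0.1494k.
0.9224 - 0.0101i + 0.273j + 0.273k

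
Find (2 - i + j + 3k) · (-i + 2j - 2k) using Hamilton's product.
3 - 10i - j - 5k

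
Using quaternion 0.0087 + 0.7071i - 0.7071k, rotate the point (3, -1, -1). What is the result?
(0.988, 0.975, -3.012)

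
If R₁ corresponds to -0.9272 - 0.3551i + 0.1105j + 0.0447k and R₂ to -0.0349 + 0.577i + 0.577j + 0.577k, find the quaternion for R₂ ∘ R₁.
0.1477 - 0.5606i - 0.7695j - 0.2679k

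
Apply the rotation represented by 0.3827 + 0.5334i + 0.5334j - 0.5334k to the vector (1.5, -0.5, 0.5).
(-0.776, -0.178, -1.455)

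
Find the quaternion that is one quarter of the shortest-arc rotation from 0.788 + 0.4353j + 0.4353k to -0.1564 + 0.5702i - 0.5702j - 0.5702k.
0.6734 - 0.1625i + 0.5099j + 0.5099k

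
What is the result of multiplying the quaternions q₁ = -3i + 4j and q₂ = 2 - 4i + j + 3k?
-16 + 6i + 17j + 13k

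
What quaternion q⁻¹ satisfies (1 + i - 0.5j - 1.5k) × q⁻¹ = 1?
0.2222 - 0.2222i + 0.1111j + 0.3333k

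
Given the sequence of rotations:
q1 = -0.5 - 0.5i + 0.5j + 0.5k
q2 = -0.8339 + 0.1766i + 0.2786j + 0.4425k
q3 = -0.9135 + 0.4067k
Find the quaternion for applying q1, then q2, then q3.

q2 · q1 = 0.1447 + 0.2467i - 0.8658j - 0.4106k
q3 · q2 · q1 = 0.0348 + 0.1268i + 0.8912j + 0.4339k
0.0348 + 0.1268i + 0.8912j + 0.4339k


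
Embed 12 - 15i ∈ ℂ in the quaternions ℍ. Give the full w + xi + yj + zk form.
12 - 15i + 0j + 0k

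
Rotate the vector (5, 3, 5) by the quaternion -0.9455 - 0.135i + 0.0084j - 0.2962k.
(2.755, 3.852, 6.047)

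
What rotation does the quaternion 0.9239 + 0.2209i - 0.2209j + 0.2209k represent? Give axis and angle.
axis = (√3/3, -√3/3, √3/3), θ = π/4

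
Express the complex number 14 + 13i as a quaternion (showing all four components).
14 + 13i + 0j + 0k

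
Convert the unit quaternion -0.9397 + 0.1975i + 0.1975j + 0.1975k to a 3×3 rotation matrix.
[[0.844, 0.4492, -0.2932], [-0.2932, 0.844, 0.4492], [0.4492, -0.2932, 0.844]]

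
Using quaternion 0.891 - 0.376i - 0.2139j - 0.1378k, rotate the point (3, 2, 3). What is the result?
(2.592, 3.291, 2.109)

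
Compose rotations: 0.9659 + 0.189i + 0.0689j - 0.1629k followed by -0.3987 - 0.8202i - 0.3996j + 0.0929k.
-0.1874 - 0.8089i - 0.5295j + 0.1737k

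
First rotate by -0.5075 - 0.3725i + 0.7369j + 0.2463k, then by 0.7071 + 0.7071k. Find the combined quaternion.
-0.533 - 0.7845i + 0.2577j - 0.1847k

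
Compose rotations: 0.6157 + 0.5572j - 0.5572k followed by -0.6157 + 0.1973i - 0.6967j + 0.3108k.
0.1823 + 0.3365i - 0.6621j + 0.6444k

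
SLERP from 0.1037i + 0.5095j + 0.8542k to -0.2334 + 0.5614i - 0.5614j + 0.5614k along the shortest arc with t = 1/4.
-0.0779 + 0.2769i + 0.2519j + 0.924k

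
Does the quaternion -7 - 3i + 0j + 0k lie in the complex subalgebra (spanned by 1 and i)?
Yes. The quaternion -7 - 3i has j- and k-coefficients y = z = 0, so it lies in the complex subalgebra spanned by 1 and i.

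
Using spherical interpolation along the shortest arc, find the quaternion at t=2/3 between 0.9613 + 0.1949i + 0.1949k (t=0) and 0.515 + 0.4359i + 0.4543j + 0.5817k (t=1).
0.7188 + 0.3808i + 0.3222j + 0.4842k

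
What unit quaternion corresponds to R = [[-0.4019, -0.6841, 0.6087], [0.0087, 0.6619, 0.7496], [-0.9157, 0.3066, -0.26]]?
0.5 - 0.2215i + 0.7622j + 0.3464k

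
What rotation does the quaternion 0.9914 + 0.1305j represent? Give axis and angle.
axis = (0, 1, 0), θ = 15°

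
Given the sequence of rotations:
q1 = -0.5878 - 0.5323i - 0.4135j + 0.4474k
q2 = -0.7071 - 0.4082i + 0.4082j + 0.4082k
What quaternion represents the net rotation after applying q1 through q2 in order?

q2 · q1 = 0.1845 + 0.9677i + 0.0178j - 0.1702k
0.1845 + 0.9677i + 0.0178j - 0.1702k


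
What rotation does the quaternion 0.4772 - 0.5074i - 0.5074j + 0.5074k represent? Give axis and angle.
axis = (-√3/3, -√3/3, √3/3), θ = 123°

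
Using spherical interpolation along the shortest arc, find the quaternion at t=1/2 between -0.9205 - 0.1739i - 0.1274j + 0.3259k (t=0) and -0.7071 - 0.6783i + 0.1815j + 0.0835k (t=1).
-0.8643 - 0.4526i + 0.0287j + 0.2174k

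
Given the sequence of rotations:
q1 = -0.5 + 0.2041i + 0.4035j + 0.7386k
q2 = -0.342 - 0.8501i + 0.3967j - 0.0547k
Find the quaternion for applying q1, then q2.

q2 · q1 = 0.2248 + 0.6703i + 0.2804j - 0.6492k
0.2248 + 0.6703i + 0.2804j - 0.6492k


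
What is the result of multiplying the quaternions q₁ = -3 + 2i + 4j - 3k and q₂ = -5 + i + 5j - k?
-10 - 2i - 36j + 24k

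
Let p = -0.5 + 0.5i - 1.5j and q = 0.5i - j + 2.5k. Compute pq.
-1.75 - 4i - 0.75j - k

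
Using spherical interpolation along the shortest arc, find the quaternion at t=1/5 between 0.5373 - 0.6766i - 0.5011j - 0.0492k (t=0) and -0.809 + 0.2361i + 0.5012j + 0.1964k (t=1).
0.6074 - 0.6007i - 0.5134j - 0.0813k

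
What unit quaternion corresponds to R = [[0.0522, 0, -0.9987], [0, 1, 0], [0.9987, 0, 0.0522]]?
0.7253 - 0.6884j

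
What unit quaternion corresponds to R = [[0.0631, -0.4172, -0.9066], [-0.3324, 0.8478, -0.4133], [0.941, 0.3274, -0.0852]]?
0.6756 + 0.2741i - 0.6837j + 0.0314k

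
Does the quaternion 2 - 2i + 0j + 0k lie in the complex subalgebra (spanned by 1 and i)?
Yes. The quaternion 2 - 2i has j- and k-coefficients y = z = 0, so it lies in the complex subalgebra spanned by 1 and i.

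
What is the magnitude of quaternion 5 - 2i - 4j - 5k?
√70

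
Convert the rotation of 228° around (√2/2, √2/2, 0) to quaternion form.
-0.4067 + 0.646i + 0.646j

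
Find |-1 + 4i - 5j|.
√42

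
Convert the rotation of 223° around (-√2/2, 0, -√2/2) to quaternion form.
-0.3665 - 0.6579i - 0.6579k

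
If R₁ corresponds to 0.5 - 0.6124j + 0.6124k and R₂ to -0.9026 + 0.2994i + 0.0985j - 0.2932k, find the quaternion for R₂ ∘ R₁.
-0.2114 + 0.0305i + 0.4186j - 0.8827k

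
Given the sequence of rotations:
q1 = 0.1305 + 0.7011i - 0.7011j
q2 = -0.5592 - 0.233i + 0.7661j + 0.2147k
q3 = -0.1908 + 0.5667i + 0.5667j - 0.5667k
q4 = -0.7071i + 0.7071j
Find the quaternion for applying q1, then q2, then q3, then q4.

q2 · q1 = 0.6275 - 0.2719i + 0.6426j - 0.3457k
q3 · q2 · q1 = -0.5257 + 0.5757i + 0.583j + 0.2286k
q4 · q3 · q2 · q1 = -0.0052 + 0.5334i - 0.2101j - 0.8193k
-0.0052 + 0.5334i - 0.2101j - 0.8193k


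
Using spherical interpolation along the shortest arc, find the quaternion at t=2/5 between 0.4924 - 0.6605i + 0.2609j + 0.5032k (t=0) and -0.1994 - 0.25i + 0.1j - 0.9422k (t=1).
0.4444 - 0.3416i + 0.1343j + 0.8172k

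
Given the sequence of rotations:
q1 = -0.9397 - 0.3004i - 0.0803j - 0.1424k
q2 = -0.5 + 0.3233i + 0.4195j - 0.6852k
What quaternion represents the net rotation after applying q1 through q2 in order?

q2 · q1 = 0.5031 - 0.2684i - 0.1022j + 0.8151k
0.5031 - 0.2684i - 0.1022j + 0.8151k


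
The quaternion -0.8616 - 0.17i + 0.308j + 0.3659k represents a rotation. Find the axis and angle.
axis = (-0.3349, 0.6068, 0.7209), θ = 299°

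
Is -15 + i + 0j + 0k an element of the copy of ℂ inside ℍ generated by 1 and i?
Yes. The quaternion -15 + i has j- and k-coefficients y = z = 0, so it lies in the complex subalgebra spanned by 1 and i.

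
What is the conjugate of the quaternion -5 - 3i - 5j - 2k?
-5 + 3i + 5j + 2k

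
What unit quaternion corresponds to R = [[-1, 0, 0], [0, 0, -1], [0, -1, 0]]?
-0.7071j + 0.7071k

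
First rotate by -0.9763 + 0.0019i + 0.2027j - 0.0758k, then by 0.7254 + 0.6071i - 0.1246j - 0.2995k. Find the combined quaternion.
-0.7068 - 0.5212i + 0.3141j + 0.3607k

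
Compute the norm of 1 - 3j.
√10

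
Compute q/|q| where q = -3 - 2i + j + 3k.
-0.6255 - 0.417i + 0.2085j + 0.6255k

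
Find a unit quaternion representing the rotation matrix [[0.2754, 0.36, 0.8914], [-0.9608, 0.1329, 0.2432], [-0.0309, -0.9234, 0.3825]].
0.6691 - 0.4359i + 0.3446j - 0.4935k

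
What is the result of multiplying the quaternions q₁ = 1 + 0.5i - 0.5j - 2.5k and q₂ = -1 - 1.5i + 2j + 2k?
5.75 + 2i + 5.25j + 4.75k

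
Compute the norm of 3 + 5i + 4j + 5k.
√75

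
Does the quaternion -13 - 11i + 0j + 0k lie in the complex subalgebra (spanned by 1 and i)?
Yes. The quaternion -13 - 11i has j- and k-coefficients y = z = 0, so it lies in the complex subalgebra spanned by 1 and i.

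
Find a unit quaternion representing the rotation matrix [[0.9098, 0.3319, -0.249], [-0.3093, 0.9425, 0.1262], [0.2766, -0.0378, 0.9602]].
0.9763 - 0.042i - 0.1346j - 0.1642k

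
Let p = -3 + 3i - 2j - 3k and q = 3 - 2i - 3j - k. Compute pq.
-12 + 8i + 12j - 19k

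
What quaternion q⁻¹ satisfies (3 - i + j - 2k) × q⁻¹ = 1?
0.2 + 0.0667i - 0.0667j + 0.1333k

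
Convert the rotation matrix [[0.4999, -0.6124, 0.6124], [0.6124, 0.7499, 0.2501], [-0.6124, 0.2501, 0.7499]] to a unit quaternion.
0.866 + 0.3536j + 0.3536k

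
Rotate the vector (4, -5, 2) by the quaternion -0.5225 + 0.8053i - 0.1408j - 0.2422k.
(5.286, 3.996, 1.044)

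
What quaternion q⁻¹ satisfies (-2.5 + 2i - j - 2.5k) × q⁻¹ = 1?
-0.1429 - 0.1143i + 0.0571j + 0.1429k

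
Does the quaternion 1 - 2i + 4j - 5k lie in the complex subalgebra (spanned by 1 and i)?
No. The quaternion 1 - 2i + 4j - 5k has j-coefficient y = 4 and k-coefficient z = -5, not both zero, so it does not lie in the complex subalgebra spanned by 1 and i.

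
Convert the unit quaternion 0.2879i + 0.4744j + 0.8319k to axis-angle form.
axis = (0.2879, 0.4744, 0.8319), θ = π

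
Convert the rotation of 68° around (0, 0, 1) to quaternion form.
0.829 + 0.5592k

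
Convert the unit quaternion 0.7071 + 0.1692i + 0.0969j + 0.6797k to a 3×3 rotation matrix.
[[0.0572, -0.9284, 0.367], [0.994, 0.0188, -0.1076], [0.093, 0.371, 0.924]]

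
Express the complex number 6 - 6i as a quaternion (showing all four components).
6 - 6i + 0j + 0k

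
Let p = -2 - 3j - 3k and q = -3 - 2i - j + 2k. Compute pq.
9 - 5i + 17j - k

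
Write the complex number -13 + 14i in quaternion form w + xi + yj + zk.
-13 + 14i + 0j + 0k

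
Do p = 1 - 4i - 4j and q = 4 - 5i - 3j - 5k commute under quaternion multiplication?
No: pq = -28 - i - 39j - 13k ≠ -28 - 41i + j + 3k = qp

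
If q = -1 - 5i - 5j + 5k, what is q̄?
-1 + 5i + 5j - 5k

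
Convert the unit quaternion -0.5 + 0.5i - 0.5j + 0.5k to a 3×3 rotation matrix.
[[0, 0, 1], [-1, 0, 0], [0, -1, 0]]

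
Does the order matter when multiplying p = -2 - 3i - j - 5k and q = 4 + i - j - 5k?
Yes: pq = -31 - 14i - 22j - 6k ≠ -31 - 14i + 18j - 14k = qp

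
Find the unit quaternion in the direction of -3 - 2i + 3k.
-0.6396 - 0.4264i + 0.6396k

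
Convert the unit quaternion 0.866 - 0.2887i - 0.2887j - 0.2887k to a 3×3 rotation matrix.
[[0.6666, 0.6667, -0.3333], [-0.3333, 0.6666, 0.6667], [0.6667, -0.3333, 0.6666]]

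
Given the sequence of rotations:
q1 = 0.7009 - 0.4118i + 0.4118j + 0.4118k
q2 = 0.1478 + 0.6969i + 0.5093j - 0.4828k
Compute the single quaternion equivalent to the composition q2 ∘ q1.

q2 · q1 = 0.3797 + 0.8361i + 0.3297j + 0.2192k
0.3797 + 0.8361i + 0.3297j + 0.2192k


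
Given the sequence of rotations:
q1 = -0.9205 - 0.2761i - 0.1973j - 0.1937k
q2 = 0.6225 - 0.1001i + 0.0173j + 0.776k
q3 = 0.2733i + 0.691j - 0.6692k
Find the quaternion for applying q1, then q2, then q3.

q2 · q1 = -0.4469 + 0.07i - 0.3724j - 0.8104k
q3 · q2 · q1 = -0.3041 - 0.9313i - 0.1342j + 0.1489k
-0.3041 - 0.9313i - 0.1342j + 0.1489k


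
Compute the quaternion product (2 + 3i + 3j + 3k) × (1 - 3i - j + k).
11 + 3i - 11j + 11k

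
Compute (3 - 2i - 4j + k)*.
3 + 2i + 4j - k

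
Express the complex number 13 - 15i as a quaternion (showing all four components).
13 - 15i + 0j + 0k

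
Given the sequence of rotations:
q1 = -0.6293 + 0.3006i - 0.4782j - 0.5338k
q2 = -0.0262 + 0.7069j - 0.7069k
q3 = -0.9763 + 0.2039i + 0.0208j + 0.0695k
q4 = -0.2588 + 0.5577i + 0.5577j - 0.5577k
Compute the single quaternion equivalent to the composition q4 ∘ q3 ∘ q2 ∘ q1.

q2 · q1 = -0.0228 - 0.7233i - 0.6448j + 0.2463k
q3 · q2 · q1 = 0.166 + 0.7514i + 0.5286j - 0.3585k
q4 · q3 · q2 · q1 = -0.9568 - 0.007i - 0.2633j - 0.1241k
-0.9568 - 0.007i - 0.2633j - 0.1241k


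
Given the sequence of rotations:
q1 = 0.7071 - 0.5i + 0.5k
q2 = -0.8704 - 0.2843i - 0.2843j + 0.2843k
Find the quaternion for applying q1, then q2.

q2 · q1 = -0.8998 + 0.092i - 0.201j - 0.3763k
-0.8998 + 0.092i - 0.201j - 0.3763k


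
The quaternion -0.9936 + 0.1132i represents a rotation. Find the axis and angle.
axis = (1, 0, 0), θ = 347°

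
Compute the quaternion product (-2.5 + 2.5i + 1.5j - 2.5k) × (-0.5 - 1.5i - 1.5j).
7.25 - 1.25i + 6.75j - 0.25k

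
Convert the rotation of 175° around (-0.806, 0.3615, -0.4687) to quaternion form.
0.0436 - 0.8052i + 0.3612j - 0.4683k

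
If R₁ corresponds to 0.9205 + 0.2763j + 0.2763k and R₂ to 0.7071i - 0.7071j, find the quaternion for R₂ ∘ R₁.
0.1954 + 0.4555i - 0.8463j + 0.1954k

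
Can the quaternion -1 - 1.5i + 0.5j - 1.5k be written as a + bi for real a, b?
No. The quaternion -1 - 1.5i + 0.5j - 1.5k has j-coefficient y = 0.5 and k-coefficient z = -1.5, not both zero, so it does not lie in the complex subalgebra spanned by 1 and i.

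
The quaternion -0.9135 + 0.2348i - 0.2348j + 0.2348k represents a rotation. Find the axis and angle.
axis = (√3/3, -√3/3, √3/3), θ = 312°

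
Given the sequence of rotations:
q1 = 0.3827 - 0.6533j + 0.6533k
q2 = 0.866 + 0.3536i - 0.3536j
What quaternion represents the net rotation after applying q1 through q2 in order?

q2 · q1 = 0.1004 - 0.0957i - 0.9321j + 0.3348k
0.1004 - 0.0957i - 0.9321j + 0.3348k


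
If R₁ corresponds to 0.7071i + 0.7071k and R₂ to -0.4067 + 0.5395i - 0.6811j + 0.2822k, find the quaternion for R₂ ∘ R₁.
-0.581 - 0.7692i - 0.1819j + 0.194k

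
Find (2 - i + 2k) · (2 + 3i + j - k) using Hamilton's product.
9 + 2i + 7j + k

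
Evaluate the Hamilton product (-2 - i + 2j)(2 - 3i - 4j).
1 + 4i + 12j + 10k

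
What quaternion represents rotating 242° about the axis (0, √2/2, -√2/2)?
-0.515 + 0.6061j - 0.6061k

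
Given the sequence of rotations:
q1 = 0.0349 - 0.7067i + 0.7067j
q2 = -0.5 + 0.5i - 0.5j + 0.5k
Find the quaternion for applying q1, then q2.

q2 · q1 = 0.6893 + 0.0175i - 0.7241j + 0.0175k
0.6893 + 0.0175i - 0.7241j + 0.0175k


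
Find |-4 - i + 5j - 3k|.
√51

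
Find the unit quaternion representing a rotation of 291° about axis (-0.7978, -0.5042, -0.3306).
-0.8241 - 0.4519i - 0.2856j - 0.1873k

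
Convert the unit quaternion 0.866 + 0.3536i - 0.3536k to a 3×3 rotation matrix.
[[0.7499, 0.6124, -0.2501], [-0.6124, 0.4999, -0.6124], [-0.2501, 0.6124, 0.7499]]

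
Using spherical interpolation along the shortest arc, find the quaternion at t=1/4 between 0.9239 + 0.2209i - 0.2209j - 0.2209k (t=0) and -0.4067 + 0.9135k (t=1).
0.8609 + 0.1777i - 0.1777j - 0.4423k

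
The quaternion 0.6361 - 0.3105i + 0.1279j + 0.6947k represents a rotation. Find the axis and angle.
axis = (-0.4024, 0.1658, 0.9003), θ = 101°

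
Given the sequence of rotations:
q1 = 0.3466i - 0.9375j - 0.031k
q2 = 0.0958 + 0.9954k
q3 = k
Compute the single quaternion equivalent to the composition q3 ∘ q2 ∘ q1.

q2 · q1 = 0.0309 + 0.9664i + 0.2552j - 0.003k
q3 · q2 · q1 = 0.003 - 0.2552i + 0.9664j + 0.0309k
0.003 - 0.2552i + 0.9664j + 0.0309k


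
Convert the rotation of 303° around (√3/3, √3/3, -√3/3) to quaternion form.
-0.8788 + 0.2755i + 0.2755j - 0.2755k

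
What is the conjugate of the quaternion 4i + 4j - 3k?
-4i - 4j + 3k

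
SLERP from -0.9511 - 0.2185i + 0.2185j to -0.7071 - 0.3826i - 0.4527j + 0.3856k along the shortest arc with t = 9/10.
-0.7595 - 0.3775i - 0.3927j + 0.3555k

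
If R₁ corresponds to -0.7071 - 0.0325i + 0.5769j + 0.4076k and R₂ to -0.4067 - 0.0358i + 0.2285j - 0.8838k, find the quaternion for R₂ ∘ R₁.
0.5148 + 0.6415i - 0.3529j + 0.4459k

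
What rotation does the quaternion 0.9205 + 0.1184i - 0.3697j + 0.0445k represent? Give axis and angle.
axis = (0.303, -0.9462, 0.1139), θ = 46°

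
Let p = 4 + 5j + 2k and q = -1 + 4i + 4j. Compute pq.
-24 + 8i + 19j - 22k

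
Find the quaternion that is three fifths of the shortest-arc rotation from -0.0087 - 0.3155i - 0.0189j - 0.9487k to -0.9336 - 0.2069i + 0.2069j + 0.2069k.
0.7123 - 0.0147i - 0.1693j - 0.681k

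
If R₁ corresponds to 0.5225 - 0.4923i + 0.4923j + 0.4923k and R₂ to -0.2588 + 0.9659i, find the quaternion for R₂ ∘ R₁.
0.3403 + 0.6321i - 0.6029j + 0.3481k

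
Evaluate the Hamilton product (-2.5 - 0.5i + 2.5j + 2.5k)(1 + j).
-5 - 3i + 2k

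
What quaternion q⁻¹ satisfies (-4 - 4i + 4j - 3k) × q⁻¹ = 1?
-0.0702 + 0.0702i - 0.0702j + 0.0526k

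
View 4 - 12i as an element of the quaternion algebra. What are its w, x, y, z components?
4 - 12i + 0j + 0k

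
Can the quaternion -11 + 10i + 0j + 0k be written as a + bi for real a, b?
Yes. The quaternion -11 + 10i has j- and k-coefficients y = z = 0, so it lies in the complex subalgebra spanned by 1 and i.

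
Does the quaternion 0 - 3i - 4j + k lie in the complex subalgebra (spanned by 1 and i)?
No. The quaternion -3i - 4j + k has j-coefficient y = -4 and k-coefficient z = 1, not both zero, so it does not lie in the complex subalgebra spanned by 1 and i.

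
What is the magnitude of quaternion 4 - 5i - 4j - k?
√58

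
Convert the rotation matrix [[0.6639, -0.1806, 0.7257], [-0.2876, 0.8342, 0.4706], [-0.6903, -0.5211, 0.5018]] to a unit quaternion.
0.866 - 0.2863i + 0.4088j - 0.0309k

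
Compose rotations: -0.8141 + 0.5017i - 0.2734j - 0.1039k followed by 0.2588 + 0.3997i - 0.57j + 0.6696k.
-0.4975 + 0.0467i + 0.7707j - 0.3953k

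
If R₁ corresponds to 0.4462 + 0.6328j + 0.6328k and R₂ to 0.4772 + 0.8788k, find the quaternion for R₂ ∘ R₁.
-0.3432 - 0.5561i + 0.302j + 0.6941k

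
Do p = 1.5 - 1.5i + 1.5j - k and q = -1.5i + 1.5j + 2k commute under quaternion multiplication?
No: pq = -2.5 + 2.25i + 6.75j + 3k ≠ -2.5 - 6.75i - 2.25j + 3k = qp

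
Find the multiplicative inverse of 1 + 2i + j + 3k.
0.0667 - 0.1333i - 0.0667j - 0.2k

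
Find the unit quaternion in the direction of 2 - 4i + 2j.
0.4082 - 0.8165i + 0.4082j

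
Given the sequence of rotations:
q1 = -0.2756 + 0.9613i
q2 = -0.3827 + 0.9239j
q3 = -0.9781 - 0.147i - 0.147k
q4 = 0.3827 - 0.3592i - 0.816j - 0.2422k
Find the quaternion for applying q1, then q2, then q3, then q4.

q2 · q1 = 0.1055 - 0.3679i - 0.2546j - 0.8881k
q3 · q2 · q1 = -0.2878 + 0.3069i + 0.1726j + 0.8906k
q4 · q3 · q2 · q1 = 0.3566 - 0.4641i + 0.5465j + 0.599k
0.3566 - 0.4641i + 0.5465j + 0.599k


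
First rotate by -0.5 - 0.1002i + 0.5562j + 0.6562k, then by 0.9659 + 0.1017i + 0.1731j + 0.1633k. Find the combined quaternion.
-0.6762 - 0.1249i + 0.3676j + 0.6261k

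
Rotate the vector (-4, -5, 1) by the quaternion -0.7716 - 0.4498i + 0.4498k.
(-6.257, 1.129, -1.257)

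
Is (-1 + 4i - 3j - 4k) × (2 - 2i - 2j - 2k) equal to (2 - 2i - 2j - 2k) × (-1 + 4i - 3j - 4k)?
No: pq = -8 + 8i + 12j - 20k ≠ -8 + 12i - 20j + 8k = qp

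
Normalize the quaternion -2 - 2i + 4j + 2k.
-0.378 - 0.378i + 0.7559j + 0.378k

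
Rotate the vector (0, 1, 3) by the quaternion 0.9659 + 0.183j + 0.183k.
(0.707, 1.134, 2.866)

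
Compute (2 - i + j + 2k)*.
2 + i - j - 2k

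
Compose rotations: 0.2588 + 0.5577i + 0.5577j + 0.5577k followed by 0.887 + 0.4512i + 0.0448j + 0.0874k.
-0.0958 + 0.5877i + 0.3034j + 0.7439k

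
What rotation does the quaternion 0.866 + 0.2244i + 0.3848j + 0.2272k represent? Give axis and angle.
axis = (0.4488, 0.7695, 0.4544), θ = π/3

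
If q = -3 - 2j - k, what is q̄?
-3 + 2j + k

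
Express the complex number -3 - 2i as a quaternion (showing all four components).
-3 - 2i + 0j + 0k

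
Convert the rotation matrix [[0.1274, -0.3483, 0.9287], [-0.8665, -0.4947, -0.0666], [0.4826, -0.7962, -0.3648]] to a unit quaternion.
-0.2588 + 0.7048i - 0.4309j + 0.5006k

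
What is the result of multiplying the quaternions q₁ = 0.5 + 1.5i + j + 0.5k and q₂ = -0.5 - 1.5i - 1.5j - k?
4 - 1.75i - 0.5j - 1.5k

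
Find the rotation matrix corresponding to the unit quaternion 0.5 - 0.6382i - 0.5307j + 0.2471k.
[[0.3146, 0.4303, -0.8461], [0.9245, 0.0633, 0.3759], [0.2153, -0.9005, -0.3779]]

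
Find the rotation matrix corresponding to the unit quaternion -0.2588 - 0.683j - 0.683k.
[[-0.866, -0.3535, 0.3535], [0.3535, 0.067, 0.933], [-0.3535, 0.933, 0.067]]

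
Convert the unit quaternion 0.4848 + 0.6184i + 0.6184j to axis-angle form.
axis = (√2/2, √2/2, 0), θ = 122°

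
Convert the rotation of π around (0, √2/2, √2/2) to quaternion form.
0.7071j + 0.7071k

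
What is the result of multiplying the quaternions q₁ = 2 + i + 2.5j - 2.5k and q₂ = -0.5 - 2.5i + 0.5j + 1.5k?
4 - 0.5i + 4.5j + 11k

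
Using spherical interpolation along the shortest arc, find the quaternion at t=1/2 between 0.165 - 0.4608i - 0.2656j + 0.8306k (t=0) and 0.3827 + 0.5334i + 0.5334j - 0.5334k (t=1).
-0.1158 - 0.5288i - 0.425j + 0.7255k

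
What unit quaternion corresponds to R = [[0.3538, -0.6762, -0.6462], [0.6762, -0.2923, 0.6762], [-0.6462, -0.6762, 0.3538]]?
0.5948 - 0.5684i + 0.5684k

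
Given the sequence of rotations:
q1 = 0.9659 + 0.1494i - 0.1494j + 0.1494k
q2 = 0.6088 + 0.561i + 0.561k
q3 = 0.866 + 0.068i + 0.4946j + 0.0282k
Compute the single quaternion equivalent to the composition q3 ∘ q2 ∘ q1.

q2 · q1 = 0.4204 + 0.7166i - 0.091j + 0.549k
q3 · q2 · q1 = 0.3449 + 0.9233i + 0.112j + 0.1267k
0.3449 + 0.9233i + 0.112j + 0.1267k


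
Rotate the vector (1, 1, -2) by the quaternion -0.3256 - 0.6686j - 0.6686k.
(-2.094, -1.247, 0.247)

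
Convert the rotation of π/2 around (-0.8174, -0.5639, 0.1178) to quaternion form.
0.7071 - 0.578i - 0.3987j + 0.0833k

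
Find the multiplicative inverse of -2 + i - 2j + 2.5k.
-0.1311 - 0.0656i + 0.1311j - 0.1639k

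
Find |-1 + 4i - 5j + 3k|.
√51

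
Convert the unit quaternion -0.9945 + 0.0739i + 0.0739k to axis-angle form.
axis = (√2/2, 0, √2/2), θ = 348°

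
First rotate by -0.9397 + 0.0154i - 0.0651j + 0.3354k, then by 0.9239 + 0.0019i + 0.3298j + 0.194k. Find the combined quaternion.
-0.9118 + 0.1357i - 0.3677j + 0.1224k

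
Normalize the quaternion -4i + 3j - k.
-0.7845i + 0.5883j - 0.1961k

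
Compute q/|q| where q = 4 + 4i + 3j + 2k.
0.5963 + 0.5963i + 0.4472j + 0.2981k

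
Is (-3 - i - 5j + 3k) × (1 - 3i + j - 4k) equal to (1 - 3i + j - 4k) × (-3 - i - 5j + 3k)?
No: pq = 11 + 25i - 21j - k ≠ 11 - 9i + 5j + 31k = qp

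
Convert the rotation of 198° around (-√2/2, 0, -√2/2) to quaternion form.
-0.1564 - 0.6984i - 0.6984k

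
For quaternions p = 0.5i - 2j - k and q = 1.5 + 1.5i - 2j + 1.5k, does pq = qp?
No: pq = -3.25 - 4.25i - 5.25j + 0.5k ≠ -3.25 + 5.75i - 0.75j - 3.5k = qp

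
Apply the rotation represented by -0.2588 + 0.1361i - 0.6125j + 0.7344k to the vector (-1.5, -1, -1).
(0.513, 1.765, 0.933)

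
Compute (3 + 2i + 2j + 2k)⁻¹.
0.1429 - 0.0952i - 0.0952j - 0.0952k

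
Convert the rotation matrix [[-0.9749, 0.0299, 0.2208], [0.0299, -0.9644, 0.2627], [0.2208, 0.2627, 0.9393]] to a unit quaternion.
0.1121i + 0.1334j + 0.9847k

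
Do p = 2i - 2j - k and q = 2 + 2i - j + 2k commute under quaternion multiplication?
No: pq = -4 - i - 10j ≠ -4 + 9i + 2j - 4k = qp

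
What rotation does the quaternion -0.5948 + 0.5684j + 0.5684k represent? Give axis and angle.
axis = (0, √2/2, √2/2), θ = 253°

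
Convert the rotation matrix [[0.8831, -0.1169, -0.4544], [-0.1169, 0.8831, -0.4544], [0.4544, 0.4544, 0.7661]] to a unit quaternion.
0.9397 + 0.2418i - 0.2418j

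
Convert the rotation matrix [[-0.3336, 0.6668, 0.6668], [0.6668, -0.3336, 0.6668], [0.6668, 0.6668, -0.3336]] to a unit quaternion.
0.5774i + 0.5774j + 0.5774k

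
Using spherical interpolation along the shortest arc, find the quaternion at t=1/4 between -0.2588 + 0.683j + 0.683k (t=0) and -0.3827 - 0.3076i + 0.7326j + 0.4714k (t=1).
-0.2945 - 0.0788i + 0.7061j + 0.6391k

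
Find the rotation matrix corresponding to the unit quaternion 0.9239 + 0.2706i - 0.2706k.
[[0.8536, 0.5, -0.1464], [-0.5, 0.7071, -0.5], [-0.1464, 0.5, 0.8536]]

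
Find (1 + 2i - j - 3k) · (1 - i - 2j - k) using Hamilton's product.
-2 - 4i + 2j - 9k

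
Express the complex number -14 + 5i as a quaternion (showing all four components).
-14 + 5i + 0j + 0k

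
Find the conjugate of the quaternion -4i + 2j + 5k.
4i - 2j - 5k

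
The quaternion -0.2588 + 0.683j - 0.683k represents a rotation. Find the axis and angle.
axis = (0, √2/2, -√2/2), θ = 7π/6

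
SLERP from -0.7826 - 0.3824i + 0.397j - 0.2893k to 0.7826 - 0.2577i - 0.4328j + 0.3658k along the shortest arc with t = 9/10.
-0.7984 + 0.1941i + 0.4377j - 0.365k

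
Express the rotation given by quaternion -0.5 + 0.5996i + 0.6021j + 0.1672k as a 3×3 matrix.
[[0.219, 0.8892, -0.4016], [0.5548, 0.225, 0.8009], [0.8026, -0.3983, -0.4441]]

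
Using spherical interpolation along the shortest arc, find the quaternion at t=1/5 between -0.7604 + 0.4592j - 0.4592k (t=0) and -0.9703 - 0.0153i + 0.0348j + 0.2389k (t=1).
-0.8578 - 0.0035i + 0.3931j - 0.3311k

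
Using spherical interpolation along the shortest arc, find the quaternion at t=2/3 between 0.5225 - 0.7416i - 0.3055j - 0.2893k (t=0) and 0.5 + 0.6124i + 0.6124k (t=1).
-0.1664 - 0.7792i - 0.1272j - 0.5908k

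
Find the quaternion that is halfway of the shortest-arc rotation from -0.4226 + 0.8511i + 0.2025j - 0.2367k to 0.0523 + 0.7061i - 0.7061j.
-0.2185 + 0.9189i - 0.2972j - 0.1397k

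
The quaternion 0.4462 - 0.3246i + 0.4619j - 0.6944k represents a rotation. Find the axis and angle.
axis = (-0.3627, 0.5161, -0.7759), θ = 127°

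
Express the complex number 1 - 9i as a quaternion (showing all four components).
1 - 9i + 0j + 0k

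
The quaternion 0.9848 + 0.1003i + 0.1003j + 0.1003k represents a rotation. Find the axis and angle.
axis = (√3/3, √3/3, √3/3), θ = 20°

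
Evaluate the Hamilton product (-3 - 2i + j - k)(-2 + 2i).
10 - 2i - 4j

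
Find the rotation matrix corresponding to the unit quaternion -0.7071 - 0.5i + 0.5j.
[[0.5, -0.5, -0.7071], [-0.5, 0.5, -0.7071], [0.7071, 0.7071, 0]]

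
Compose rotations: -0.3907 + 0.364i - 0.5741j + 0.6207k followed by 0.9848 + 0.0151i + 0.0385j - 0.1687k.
-0.2634 + 0.2796i - 0.6512j + 0.6545k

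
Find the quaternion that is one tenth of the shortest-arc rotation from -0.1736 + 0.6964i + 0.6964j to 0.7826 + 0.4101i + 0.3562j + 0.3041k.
-0.0648 + 0.7085i + 0.7017j + 0.0384k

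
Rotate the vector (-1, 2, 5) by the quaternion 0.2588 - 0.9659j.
(-1.634, 2, -4.83)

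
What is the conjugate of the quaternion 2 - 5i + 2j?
2 + 5i - 2j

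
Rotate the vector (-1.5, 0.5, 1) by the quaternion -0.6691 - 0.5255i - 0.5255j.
(0.308, -1.308, 1.302)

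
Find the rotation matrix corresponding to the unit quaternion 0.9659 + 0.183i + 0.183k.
[[0.933, -0.3535, 0.067], [0.3535, 0.866, -0.3535], [0.067, 0.3535, 0.933]]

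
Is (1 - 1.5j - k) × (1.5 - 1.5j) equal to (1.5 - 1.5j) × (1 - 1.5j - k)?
No: pq = -0.75 - 1.5i - 3.75j - 1.5k ≠ -0.75 + 1.5i - 3.75j - 1.5k = qp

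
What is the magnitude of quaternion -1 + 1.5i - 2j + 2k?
3.354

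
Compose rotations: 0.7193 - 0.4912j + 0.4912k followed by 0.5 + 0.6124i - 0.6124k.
0.6605 + 0.1397i - 0.5464j - 0.4957k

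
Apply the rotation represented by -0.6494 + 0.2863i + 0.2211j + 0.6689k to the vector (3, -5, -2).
(-5.146, -3.268, 0.914)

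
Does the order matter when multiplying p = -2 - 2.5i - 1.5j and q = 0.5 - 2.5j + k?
Yes: pq = -4.75 - 2.75i + 6.75j + 4.25k ≠ -4.75 + 0.25i + 1.75j - 8.25k = qp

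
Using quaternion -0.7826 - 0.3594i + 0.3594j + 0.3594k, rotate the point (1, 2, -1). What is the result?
(1.913, 0.45, 1.463)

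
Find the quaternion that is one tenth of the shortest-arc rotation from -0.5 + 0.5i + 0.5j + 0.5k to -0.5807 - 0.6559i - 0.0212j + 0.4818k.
-0.563 + 0.39i + 0.4788j + 0.5492k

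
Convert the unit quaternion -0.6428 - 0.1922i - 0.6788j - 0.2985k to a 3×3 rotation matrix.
[[-0.0997, -0.1228, 0.9874], [0.6447, 0.7479, 0.1582], [-0.7579, 0.6523, 0.0046]]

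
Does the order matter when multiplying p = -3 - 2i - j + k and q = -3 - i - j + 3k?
Yes: pq = 3 + 7i + 11j - 11k ≠ 3 + 11i + j - 13k = qp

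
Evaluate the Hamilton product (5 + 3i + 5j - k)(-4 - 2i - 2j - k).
-5 - 29i - 25j + 3k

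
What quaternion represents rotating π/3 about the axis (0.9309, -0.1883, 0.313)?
0.866 + 0.4654i - 0.0941j + 0.1565k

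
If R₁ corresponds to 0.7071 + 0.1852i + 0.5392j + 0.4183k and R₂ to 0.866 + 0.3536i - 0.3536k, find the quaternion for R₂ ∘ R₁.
0.6948 + 0.6011i + 0.2535j + 0.3029k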